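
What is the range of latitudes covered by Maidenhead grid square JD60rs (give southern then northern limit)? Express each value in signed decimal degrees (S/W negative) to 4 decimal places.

-59.2500, -59.2083

Field J=9, D=3: +9·20° lon, +3·10° lat → SW at lon 0°, lat -60°.
Square 6, 0: +6·2° lon, +0·1° lat → SW at lon 12°, lat -60°.
Subsquare r=17, s=18: +17·0.0833333° lon, +18·0.0416667° lat → SW at lon 13.4167°, lat -59.25°.
Cell spans 0.0833333° lon × 0.0416667° lat.
south -59.2500, north -59.2083.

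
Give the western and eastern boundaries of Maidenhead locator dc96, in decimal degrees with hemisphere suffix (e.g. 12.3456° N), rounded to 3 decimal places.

Field D=3, C=2: +3·20° lon, +2·10° lat → SW at lon -120°, lat -70°.
Square 9, 6: +9·2° lon, +6·1° lat → SW at lon -102°, lat -64°.
Cell spans 2° lon × 1° lat.
west 102.000° W, east 100.000° W.

102.000° W, 100.000° W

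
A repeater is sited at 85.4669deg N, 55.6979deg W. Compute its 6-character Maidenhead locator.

Offset from 180°W / 90°S: lon 124.3021°, lat 175.4669°.
Field (20°×10°, letters A–R): lon ⌊124.3021/20⌋ = 6 → G; lat ⌊175.4669/10⌋ = 17 → R.
Square (2°×1°, digits 0–9): lon ⌊4.3021/2⌋ = 2; lat ⌊5.4669/1⌋ = 5.
Subsquare (5′×2.5′, letters a–x): lon ⌊0.3021/0.0833333⌋ = 3 → d; lat ⌊0.4669/0.0416667⌋ = 11 → l.

GR25dl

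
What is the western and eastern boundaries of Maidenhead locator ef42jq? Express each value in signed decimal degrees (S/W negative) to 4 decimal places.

-91.2500, -91.1667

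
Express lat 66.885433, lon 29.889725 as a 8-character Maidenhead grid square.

KP46wv62

Add 180° to longitude and 90° to latitude: 209.88972, 156.88543.
Field: lon ⌊209.88972/20⌋ = 10 → K; lat ⌊156.88543/10⌋ = 15 → P.
Square: lon ⌊9.88972/2⌋ = 4; lat ⌊6.88543/1⌋ = 6.
Subsquare: lon ⌊1.88972/0.0833333⌋ = 22 → w; lat ⌊0.88543/0.0416667⌋ = 21 → v.
Extended square: lon ⌊0.05639/0.00833333⌋ = 6; lat ⌊0.01043/0.00416667⌋ = 2.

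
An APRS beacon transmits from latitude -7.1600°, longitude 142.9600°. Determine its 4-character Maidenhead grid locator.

QI12

Offset from 180°W / 90°S: lon 322.96°, lat 82.84°.
Field: 322.96/20 → 16 → Q, 82.84/10 → 8 → I; chars QI.
Square: 2.96/2 → 1, 2.84/1 → 2; chars 12.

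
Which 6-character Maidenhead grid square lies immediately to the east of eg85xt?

EG95at

Longitude subsquare x = 23; +1 → 24, wraps to 0 = a, carry into square.
Longitude square 8; +1 → 9.
The latitude characters are unchanged.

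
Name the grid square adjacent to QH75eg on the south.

QH75ef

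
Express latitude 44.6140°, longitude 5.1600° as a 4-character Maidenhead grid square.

Offset from 180°W / 90°S: lon 185.16°, lat 134.61°.
Field (20°×10°, letters A–R): 185.16/20 → 9 → J, 134.61/10 → 13 → N; chars JN.
Square (2°×1°, digits 0–9): 5.16/2 → 2, 4.61/1 → 4; chars 24.

JN24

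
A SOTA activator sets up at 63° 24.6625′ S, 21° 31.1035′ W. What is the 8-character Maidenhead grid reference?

HC96fo71

Shift to the Maidenhead origin (180°W, 90°S): lon 158.48161, lat 26.58896.
Field: lon ⌊158.48161/20⌋ = 7 → H; lat ⌊26.58896/10⌋ = 2 → C.
Square: lon ⌊18.48161/2⌋ = 9; lat ⌊6.58896/1⌋ = 6.
Subsquare: lon ⌊0.48161/0.0833333⌋ = 5 → f; lat ⌊0.58896/0.0416667⌋ = 14 → o.
Extended square: lon ⌊0.06494/0.00833333⌋ = 7; lat ⌊0.00562/0.00416667⌋ = 1.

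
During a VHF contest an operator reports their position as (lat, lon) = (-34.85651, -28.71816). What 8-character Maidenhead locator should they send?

Add 180° to longitude and 90° to latitude: 151.28184, 55.14349.
Field: lon ⌊151.28184/20⌋ = 7 → H; lat ⌊55.14349/10⌋ = 5 → F.
Square: lon ⌊11.28184/2⌋ = 5; lat ⌊5.14349/1⌋ = 5.
Subsquare: lon ⌊1.28184/0.0833333⌋ = 15 → p; lat ⌊0.14349/0.0416667⌋ = 3 → d.
Extended square: lon ⌊0.03184/0.00833333⌋ = 3; lat ⌊0.01849/0.00416667⌋ = 4.

HF55pd34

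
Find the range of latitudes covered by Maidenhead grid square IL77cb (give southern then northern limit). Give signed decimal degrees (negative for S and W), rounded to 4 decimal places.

27.0417, 27.0833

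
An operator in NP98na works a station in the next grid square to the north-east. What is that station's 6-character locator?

Longitude subsquare n = 13; +1 → 14 = o.
Latitude subsquare a = 0; +1 → 1 = b.

NP98ob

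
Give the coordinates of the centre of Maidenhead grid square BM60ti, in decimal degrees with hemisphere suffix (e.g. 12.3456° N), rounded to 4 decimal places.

Field B=1, M=12: +1·20° lon, +12·10° lat → SW at lon -160°, lat 30°.
Square 6, 0: +6·2° lon, +0·1° lat → SW at lon -148°, lat 30°.
Subsquare t=19, i=8: +19·0.0833333° lon, +8·0.0416667° lat → SW at lon -146.417°, lat 30.3333°.
Cell spans 0.0833333° lon × 0.0416667° lat. Centre is SW corner plus half of each.
latitude 30.3542° N, longitude 146.3750° W.

30.3542° N, 146.3750° W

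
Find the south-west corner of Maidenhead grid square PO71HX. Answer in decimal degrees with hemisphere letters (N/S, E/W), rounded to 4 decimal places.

Field P=15, O=14: +15·20° lon, +14·10° lat → SW at lon 120°, lat 50°.
Square 7, 1: +7·2° lon, +1·1° lat → SW at lon 134°, lat 51°.
Subsquare h=7, x=23: +7·0.0833333° lon, +23·0.0416667° lat → SW at lon 134.583°, lat 51.9583°.
latitude 51.9583° N, longitude 134.5833° E.

51.9583° N, 134.5833° E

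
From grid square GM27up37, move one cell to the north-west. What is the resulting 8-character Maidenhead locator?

GM27up28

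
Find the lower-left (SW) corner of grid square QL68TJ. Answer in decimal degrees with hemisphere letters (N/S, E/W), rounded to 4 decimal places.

Field Q=16, L=11: +16·20° lon, +11·10° lat → SW at lon 140°, lat 20°.
Square 6, 8: +6·2° lon, +8·1° lat → SW at lon 152°, lat 28°.
Subsquare t=19, j=9: +19·0.0833333° lon, +9·0.0416667° lat → SW at lon 153.583°, lat 28.375°.
latitude 28.3750° N, longitude 153.5833° E.

28.3750° N, 153.5833° E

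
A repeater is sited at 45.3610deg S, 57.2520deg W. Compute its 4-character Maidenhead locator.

Shift to the Maidenhead origin (180°W, 90°S): lon 122.75, lat 44.64.
Field (20°×10°, letters A–R): lon ⌊122.75/20⌋ = 6 → G; lat ⌊44.64/10⌋ = 4 → E.
Square (2°×1°, digits 0–9): lon ⌊2.75/2⌋ = 1; lat ⌊4.64/1⌋ = 4.

GE14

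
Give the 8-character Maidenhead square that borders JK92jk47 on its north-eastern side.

Longitude extended square 4; +1 → 5.
Latitude extended square 7; +1 → 8.

JK92jk58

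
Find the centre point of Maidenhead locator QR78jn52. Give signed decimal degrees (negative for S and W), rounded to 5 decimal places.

88.55208, 154.79583

Field Q=16, R=17: +16·20° lon, +17·10° lat → SW at lon 140°, lat 80°.
Square 7, 8: +7·2° lon, +8·1° lat → SW at lon 154°, lat 88°.
Subsquare j=9, n=13: +9·0.0833333° lon, +13·0.0416667° lat → SW at lon 154.75°, lat 88.5417°.
Extended square 5, 2: +5·0.00833333° lon, +2·0.00416667° lat → SW at lon 154.792°, lat 88.55°.
Cell spans 0.00833333° lon × 0.00416667° lat. Centre is SW corner plus half of each.
latitude 88.55208, longitude 154.79583.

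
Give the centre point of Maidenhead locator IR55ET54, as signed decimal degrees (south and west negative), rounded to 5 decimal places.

85.81042, -9.62083

Field I=8, R=17: +8·20° lon, +17·10° lat → SW at lon -20°, lat 80°.
Square 5, 5: +5·2° lon, +5·1° lat → SW at lon -10°, lat 85°.
Subsquare e=4, t=19: +4·0.0833333° lon, +19·0.0416667° lat → SW at lon -9.66667°, lat 85.7917°.
Extended square 5, 4: +5·0.00833333° lon, +4·0.00416667° lat → SW at lon -9.625°, lat 85.8083°.
Cell spans 0.00833333° lon × 0.00416667° lat. Centre is SW corner plus half of each.
latitude 85.81042, longitude -9.62083.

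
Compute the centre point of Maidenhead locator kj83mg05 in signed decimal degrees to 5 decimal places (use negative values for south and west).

Field K=10, J=9: +10·20° lon, +9·10° lat → SW at lon 20°, lat 0°.
Square 8, 3: +8·2° lon, +3·1° lat → SW at lon 36°, lat 3°.
Subsquare m=12, g=6: +12·0.0833333° lon, +6·0.0416667° lat → SW at lon 37°, lat 3.25°.
Extended square 0, 5: +0·0.00833333° lon, +5·0.00416667° lat → SW at lon 37°, lat 3.27083°.
Cell spans 0.00833333° lon × 0.00416667° lat. Centre is SW corner plus half of each.
latitude 3.27292, longitude 37.00417.

3.27292, 37.00417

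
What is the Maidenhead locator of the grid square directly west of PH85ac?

PH75xc

Longitude subsquare a = 0; −1 → -1, wraps to 23 = x, carry into square.
Longitude square 8; −1 → 7.
The latitude characters are unchanged.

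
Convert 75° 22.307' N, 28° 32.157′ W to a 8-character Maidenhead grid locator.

HQ55ri59

Shift to the Maidenhead origin (180°W, 90°S): lon 151.46405, lat 165.37178.
Field: 151.46405/20 → 7 → H, 165.37178/10 → 16 → Q; chars HQ.
Square: 11.46405/2 → 5, 5.37178/1 → 5; chars 55.
Subsquare: 1.46405/0.0833333 → 17 → r, 0.37178/0.0416667 → 8 → i; chars ri.
Extended square: 0.04738/0.00833333 → 5, 0.03845/0.00416667 → 9; chars 59.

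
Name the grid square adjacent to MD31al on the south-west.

MD21xk

Longitude subsquare a = 0; −1 → -1, wraps to 23 = x, carry into square.
Longitude square 3; −1 → 2.
Latitude subsquare l = 11; −1 → 10 = k.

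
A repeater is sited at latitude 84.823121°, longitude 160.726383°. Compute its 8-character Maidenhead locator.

RR04it77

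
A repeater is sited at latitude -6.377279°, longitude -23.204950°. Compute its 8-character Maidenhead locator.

HI83jo59

Add 180° to longitude and 90° to latitude: 156.79505, 83.62272.
Field (20°×10°, letters A–R): 156.79505/20 → 7 → H, 83.62272/10 → 8 → I; chars HI.
Square (2°×1°, digits 0–9): 16.79505/2 → 8, 3.62272/1 → 3; chars 83.
Subsquare (5′×2.5′, letters a–x): 0.79505/0.0833333 → 9 → j, 0.62272/0.0416667 → 14 → o; chars jo.
Extended square (30″×15″, digits 0–9): 0.04505/0.00833333 → 5, 0.03939/0.00416667 → 9; chars 59.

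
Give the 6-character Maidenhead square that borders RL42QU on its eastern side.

RL42ru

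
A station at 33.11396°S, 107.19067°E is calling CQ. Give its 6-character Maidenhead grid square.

OF36ov

Offset from 180°W / 90°S: lon 287.1907°, lat 56.8860°.
Field: lon ⌊287.1907/20⌋ = 14 → O; lat ⌊56.8860/10⌋ = 5 → F.
Square: lon ⌊7.1907/2⌋ = 3; lat ⌊6.8860/1⌋ = 6.
Subsquare: lon ⌊1.1907/0.0833333⌋ = 14 → o; lat ⌊0.8860/0.0416667⌋ = 21 → v.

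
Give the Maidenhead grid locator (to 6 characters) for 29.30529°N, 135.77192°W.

CL29ch

Offset from 180°W / 90°S: lon 44.2281°, lat 119.3053°.
Field: lon ⌊44.2281/20⌋ = 2 → C; lat ⌊119.3053/10⌋ = 11 → L.
Square: lon ⌊4.2281/2⌋ = 2; lat ⌊9.3053/1⌋ = 9.
Subsquare: lon ⌊0.2281/0.0833333⌋ = 2 → c; lat ⌊0.3053/0.0416667⌋ = 7 → h.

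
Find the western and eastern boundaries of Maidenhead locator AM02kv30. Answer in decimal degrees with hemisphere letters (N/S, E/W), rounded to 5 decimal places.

Field A=0, M=12: +0·20° lon, +12·10° lat → SW at lon -180°, lat 30°.
Square 0, 2: +0·2° lon, +2·1° lat → SW at lon -180°, lat 32°.
Subsquare k=10, v=21: +10·0.0833333° lon, +21·0.0416667° lat → SW at lon -179.167°, lat 32.875°.
Extended square 3, 0: +3·0.00833333° lon, +0·0.00416667° lat → SW at lon -179.142°, lat 32.875°.
Cell spans 0.00833333° lon × 0.00416667° lat.
west 179.14167° W, east 179.13333° W.

179.14167° W, 179.13333° W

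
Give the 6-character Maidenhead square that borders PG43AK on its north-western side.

PG33xl

Longitude subsquare a = 0; −1 → -1, wraps to 23 = x, carry into square.
Longitude square 4; −1 → 3.
Latitude subsquare k = 10; +1 → 11 = l.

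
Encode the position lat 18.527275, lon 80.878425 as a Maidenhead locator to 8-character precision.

NK08km56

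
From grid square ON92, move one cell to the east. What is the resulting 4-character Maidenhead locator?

Longitude square 9; +1 → 10, wraps to 0, carry into field.
Longitude field O = 14; +1 → 15 = P.
The latitude characters are unchanged.

PN02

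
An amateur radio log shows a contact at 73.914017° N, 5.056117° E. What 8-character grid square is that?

Offset from 180°W / 90°S: lon 185.05612°, lat 163.91402°.
Field: lon ⌊185.05612/20⌋ = 9 → J; lat ⌊163.91402/10⌋ = 16 → Q.
Square: lon ⌊5.05612/2⌋ = 2; lat ⌊3.91402/1⌋ = 3.
Subsquare: lon ⌊1.05612/0.0833333⌋ = 12 → m; lat ⌊0.91402/0.0416667⌋ = 21 → v.
Extended square: lon ⌊0.05612/0.00833333⌋ = 6; lat ⌊0.03902/0.00416667⌋ = 9.

JQ23mv69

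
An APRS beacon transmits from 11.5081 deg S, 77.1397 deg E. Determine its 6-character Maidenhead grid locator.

MH88nl

Shift to the Maidenhead origin (180°W, 90°S): lon 257.1397, lat 78.4919.
Field: 257.1397/20 → 12 → M, 78.4919/10 → 7 → H; chars MH.
Square: 17.1397/2 → 8, 8.4919/1 → 8; chars 88.
Subsquare: 1.1397/0.0833333 → 13 → n, 0.4919/0.0416667 → 11 → l; chars nl.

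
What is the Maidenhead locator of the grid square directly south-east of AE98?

BE07

Longitude square 9; +1 → 10, wraps to 0, carry into field.
Longitude field A = 0; +1 → 1 = B.
Latitude square 8; −1 → 7.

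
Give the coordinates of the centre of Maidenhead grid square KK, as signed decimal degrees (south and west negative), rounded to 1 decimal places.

15.0, 30.0

Field K=10, K=10: +10·20° lon, +10·10° lat → SW at lon 20°, lat 10°.
Cell spans 20° lon × 10° lat. Centre is SW corner plus half of each.
latitude 15.0, longitude 30.0.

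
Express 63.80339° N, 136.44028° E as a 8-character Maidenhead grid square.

PP83ft22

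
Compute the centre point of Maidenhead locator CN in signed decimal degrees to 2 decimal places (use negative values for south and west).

45.00, -130.00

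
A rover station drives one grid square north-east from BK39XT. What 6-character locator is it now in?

BK49au

Longitude subsquare x = 23; +1 → 24, wraps to 0 = a, carry into square.
Longitude square 3; +1 → 4.
Latitude subsquare t = 19; +1 → 20 = u.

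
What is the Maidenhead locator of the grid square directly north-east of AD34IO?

Longitude subsquare i = 8; +1 → 9 = j.
Latitude subsquare o = 14; +1 → 15 = p.

AD34jp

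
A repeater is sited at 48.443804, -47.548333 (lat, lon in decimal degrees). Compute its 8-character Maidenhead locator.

GN68fk46

Shift to the Maidenhead origin (180°W, 90°S): lon 132.45167, lat 138.44380.
Field (20°×10°, letters A–R): 132.45167/20 → 6 → G, 138.44380/10 → 13 → N; chars GN.
Square (2°×1°, digits 0–9): 12.45167/2 → 6, 8.44380/1 → 8; chars 68.
Subsquare (5′×2.5′, letters a–x): 0.45167/0.0833333 → 5 → f, 0.44380/0.0416667 → 10 → k; chars fk.
Extended square (30″×15″, digits 0–9): 0.03500/0.00833333 → 4, 0.02714/0.00416667 → 6; chars 46.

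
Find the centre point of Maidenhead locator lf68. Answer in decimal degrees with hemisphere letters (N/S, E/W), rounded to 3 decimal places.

31.500° S, 53.000° E

Field L=11, F=5: +11·20° lon, +5·10° lat → SW at lon 40°, lat -40°.
Square 6, 8: +6·2° lon, +8·1° lat → SW at lon 52°, lat -32°.
Cell spans 2° lon × 1° lat. Centre is SW corner plus half of each.
latitude 31.500° S, longitude 53.000° E.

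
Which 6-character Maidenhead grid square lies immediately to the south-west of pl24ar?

Longitude subsquare a = 0; −1 → -1, wraps to 23 = x, carry into square.
Longitude square 2; −1 → 1.
Latitude subsquare r = 17; −1 → 16 = q.

PL14xq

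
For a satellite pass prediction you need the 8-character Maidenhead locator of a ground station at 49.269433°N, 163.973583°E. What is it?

RN19xg64

Add 180° to longitude and 90° to latitude: 343.97358, 139.26943.
Field: lon ⌊343.97358/20⌋ = 17 → R; lat ⌊139.26943/10⌋ = 13 → N.
Square: lon ⌊3.97358/2⌋ = 1; lat ⌊9.26943/1⌋ = 9.
Subsquare: lon ⌊1.97358/0.0833333⌋ = 23 → x; lat ⌊0.26943/0.0416667⌋ = 6 → g.
Extended square: lon ⌊0.05692/0.00833333⌋ = 6; lat ⌊0.01943/0.00416667⌋ = 4.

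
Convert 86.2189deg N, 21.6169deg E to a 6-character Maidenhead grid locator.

Add 180° to longitude and 90° to latitude: 201.6169, 176.2189.
Field: 201.6169/20 → 10 → K, 176.2189/10 → 17 → R; chars KR.
Square: 1.6169/2 → 0, 6.2189/1 → 6; chars 06.
Subsquare: 1.6169/0.0833333 → 19 → t, 0.2189/0.0416667 → 5 → f; chars tf.

KR06tf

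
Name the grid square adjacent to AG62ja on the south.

AG61jx

Latitude subsquare a = 0; −1 → -1, wraps to 23 = x, carry into square.
Latitude square 2; −1 → 1.
The longitude characters are unchanged.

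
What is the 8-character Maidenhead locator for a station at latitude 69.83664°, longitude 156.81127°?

Add 180° to longitude and 90° to latitude: 336.81127, 159.83664.
Field (20°×10°, letters A–R): 336.81127/20 → 16 → Q, 159.83664/10 → 15 → P; chars QP.
Square (2°×1°, digits 0–9): 16.81127/2 → 8, 9.83664/1 → 9; chars 89.
Subsquare (5′×2.5′, letters a–x): 0.81127/0.0833333 → 9 → j, 0.83664/0.0416667 → 20 → u; chars ju.
Extended square (30″×15″, digits 0–9): 0.06127/0.00833333 → 7, 0.00331/0.00416667 → 0; chars 70.

QP89ju70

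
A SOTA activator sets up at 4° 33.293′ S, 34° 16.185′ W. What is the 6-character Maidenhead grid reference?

HI25uk

Offset from 180°W / 90°S: lon 145.7303°, lat 85.4451°.
Field: lon ⌊145.7303/20⌋ = 7 → H; lat ⌊85.4451/10⌋ = 8 → I.
Square: lon ⌊5.7303/2⌋ = 2; lat ⌊5.4451/1⌋ = 5.
Subsquare: lon ⌊1.7303/0.0833333⌋ = 20 → u; lat ⌊0.4451/0.0416667⌋ = 10 → k.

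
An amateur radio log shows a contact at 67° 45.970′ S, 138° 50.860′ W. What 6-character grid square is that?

CC02nf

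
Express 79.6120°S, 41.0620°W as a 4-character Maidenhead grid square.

GB90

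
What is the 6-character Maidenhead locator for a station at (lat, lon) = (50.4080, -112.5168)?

DO30rj

Offset from 180°W / 90°S: lon 67.4832°, lat 140.4080°.
Field: 67.4832/20 → 3 → D, 140.4080/10 → 14 → O; chars DO.
Square: 7.4832/2 → 3, 0.4080/1 → 0; chars 30.
Subsquare: 1.4832/0.0833333 → 17 → r, 0.4080/0.0416667 → 9 → j; chars rj.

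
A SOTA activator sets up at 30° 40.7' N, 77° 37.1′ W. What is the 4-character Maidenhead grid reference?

Add 180° to longitude and 90° to latitude: 102.38, 120.68.
Field: 102.38/20 → 5 → F, 120.68/10 → 12 → M; chars FM.
Square: 2.38/2 → 1, 0.68/1 → 0; chars 10.

FM10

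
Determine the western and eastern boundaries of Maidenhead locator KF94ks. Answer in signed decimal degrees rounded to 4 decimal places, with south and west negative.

38.8333, 38.9167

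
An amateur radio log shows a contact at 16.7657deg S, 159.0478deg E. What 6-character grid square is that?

Add 180° to longitude and 90° to latitude: 339.0478, 73.2343.
Field (20°×10°, letters A–R): lon ⌊339.0478/20⌋ = 16 → Q; lat ⌊73.2343/10⌋ = 7 → H.
Square (2°×1°, digits 0–9): lon ⌊19.0478/2⌋ = 9; lat ⌊3.2343/1⌋ = 3.
Subsquare (5′×2.5′, letters a–x): lon ⌊1.0478/0.0833333⌋ = 12 → m; lat ⌊0.2343/0.0416667⌋ = 5 → f.

QH93mf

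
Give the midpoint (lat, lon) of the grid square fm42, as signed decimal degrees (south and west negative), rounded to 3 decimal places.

32.500, -71.000

Field F=5, M=12: +5·20° lon, +12·10° lat → SW at lon -80°, lat 30°.
Square 4, 2: +4·2° lon, +2·1° lat → SW at lon -72°, lat 32°.
Cell spans 2° lon × 1° lat. Centre is SW corner plus half of each.
latitude 32.500, longitude -71.000.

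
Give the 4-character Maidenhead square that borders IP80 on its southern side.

Latitude square 0; −1 → -1, wraps to 9, carry into field.
Latitude field P = 15; −1 → 14 = O.
The longitude characters are unchanged.

IO89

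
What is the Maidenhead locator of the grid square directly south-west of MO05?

LO94

Longitude square 0; −1 → -1, wraps to 9, carry into field.
Longitude field M = 12; −1 → 11 = L.
Latitude square 5; −1 → 4.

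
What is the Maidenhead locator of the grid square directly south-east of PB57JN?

Longitude subsquare j = 9; +1 → 10 = k.
Latitude subsquare n = 13; −1 → 12 = m.

PB57km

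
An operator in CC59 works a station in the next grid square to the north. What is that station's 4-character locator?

CD50

Latitude square 9; +1 → 10, wraps to 0, carry into field.
Latitude field C = 2; +1 → 3 = D.
The longitude characters are unchanged.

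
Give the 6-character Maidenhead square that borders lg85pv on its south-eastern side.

LG85qu

Longitude subsquare p = 15; +1 → 16 = q.
Latitude subsquare v = 21; −1 → 20 = u.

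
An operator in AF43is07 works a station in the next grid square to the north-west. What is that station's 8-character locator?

Longitude extended square 0; −1 → -1, wraps to 9, carry into subsquare.
Longitude subsquare i = 8; −1 → 7 = h.
Latitude extended square 7; +1 → 8.

AF43hs98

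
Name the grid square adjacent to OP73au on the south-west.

Longitude subsquare a = 0; −1 → -1, wraps to 23 = x, carry into square.
Longitude square 7; −1 → 6.
Latitude subsquare u = 20; −1 → 19 = t.

OP63xt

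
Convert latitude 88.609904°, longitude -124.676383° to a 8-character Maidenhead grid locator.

Shift to the Maidenhead origin (180°W, 90°S): lon 55.32362, lat 178.60990.
Field: 55.32362/20 → 2 → C, 178.60990/10 → 17 → R; chars CR.
Square: 15.32362/2 → 7, 8.60990/1 → 8; chars 78.
Subsquare: 1.32362/0.0833333 → 15 → p, 0.60990/0.0416667 → 14 → o; chars po.
Extended square: 0.07362/0.00833333 → 8, 0.02657/0.00416667 → 6; chars 86.

CR78po86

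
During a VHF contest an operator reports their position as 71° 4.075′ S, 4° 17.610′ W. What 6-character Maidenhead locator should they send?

IB78uw

Shift to the Maidenhead origin (180°W, 90°S): lon 175.7065, lat 18.9321.
Field (20°×10°, letters A–R): 175.7065/20 → 8 → I, 18.9321/10 → 1 → B; chars IB.
Square (2°×1°, digits 0–9): 15.7065/2 → 7, 8.9321/1 → 8; chars 78.
Subsquare (5′×2.5′, letters a–x): 1.7065/0.0833333 → 20 → u, 0.9321/0.0416667 → 22 → w; chars uw.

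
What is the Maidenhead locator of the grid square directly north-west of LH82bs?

LH82at

Longitude subsquare b = 1; −1 → 0 = a.
Latitude subsquare s = 18; +1 → 19 = t.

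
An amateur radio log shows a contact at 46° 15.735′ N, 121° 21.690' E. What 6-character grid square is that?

PN06qg

Shift to the Maidenhead origin (180°W, 90°S): lon 301.3615, lat 136.2622.
Field: 301.3615/20 → 15 → P, 136.2622/10 → 13 → N; chars PN.
Square: 1.3615/2 → 0, 6.2622/1 → 6; chars 06.
Subsquare: 1.3615/0.0833333 → 16 → q, 0.2622/0.0416667 → 6 → g; chars qg.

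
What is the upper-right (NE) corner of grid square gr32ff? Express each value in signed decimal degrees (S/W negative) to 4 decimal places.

82.2500, -53.5000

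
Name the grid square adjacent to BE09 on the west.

AE99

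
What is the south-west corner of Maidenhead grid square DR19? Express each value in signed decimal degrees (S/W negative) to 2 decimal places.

89.00, -118.00

Field D=3, R=17: +3·20° lon, +17·10° lat → SW at lon -120°, lat 80°.
Square 1, 9: +1·2° lon, +9·1° lat → SW at lon -118°, lat 89°.
latitude 89.00, longitude -118.00.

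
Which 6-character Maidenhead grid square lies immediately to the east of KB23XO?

KB33ao

Longitude subsquare x = 23; +1 → 24, wraps to 0 = a, carry into square.
Longitude square 2; +1 → 3.
The latitude characters are unchanged.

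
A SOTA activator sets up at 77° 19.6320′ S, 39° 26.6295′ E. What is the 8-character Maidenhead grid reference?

Add 180° to longitude and 90° to latitude: 219.44383, 12.67280.
Field (20°×10°, letters A–R): lon ⌊219.44383/20⌋ = 10 → K; lat ⌊12.67280/10⌋ = 1 → B.
Square (2°×1°, digits 0–9): lon ⌊19.44383/2⌋ = 9; lat ⌊2.67280/1⌋ = 2.
Subsquare (5′×2.5′, letters a–x): lon ⌊1.44383/0.0833333⌋ = 17 → r; lat ⌊0.67280/0.0416667⌋ = 16 → q.
Extended square (30″×15″, digits 0–9): lon ⌊0.02716/0.00833333⌋ = 3; lat ⌊0.00613/0.00416667⌋ = 1.

KB92rq31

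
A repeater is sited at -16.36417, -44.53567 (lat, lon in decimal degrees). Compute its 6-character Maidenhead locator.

Add 180° to longitude and 90° to latitude: 135.4643, 73.6358.
Field: lon ⌊135.4643/20⌋ = 6 → G; lat ⌊73.6358/10⌋ = 7 → H.
Square: lon ⌊15.4643/2⌋ = 7; lat ⌊3.6358/1⌋ = 3.
Subsquare: lon ⌊1.4643/0.0833333⌋ = 17 → r; lat ⌊0.6358/0.0416667⌋ = 15 → p.

GH73rp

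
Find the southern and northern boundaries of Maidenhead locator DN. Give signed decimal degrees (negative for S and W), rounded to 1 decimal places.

40.0, 50.0

Field D=3, N=13: +3·20° lon, +13·10° lat → SW at lon -120°, lat 40°.
Cell spans 20° lon × 10° lat.
south 40.0, north 50.0.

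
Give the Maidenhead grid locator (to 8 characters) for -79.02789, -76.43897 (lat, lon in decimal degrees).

FB10sx73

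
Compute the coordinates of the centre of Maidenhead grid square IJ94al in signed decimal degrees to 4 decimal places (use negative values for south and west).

4.4792, -1.9583

Field I=8, J=9: +8·20° lon, +9·10° lat → SW at lon -20°, lat 0°.
Square 9, 4: +9·2° lon, +4·1° lat → SW at lon -2°, lat 4°.
Subsquare a=0, l=11: +0·0.0833333° lon, +11·0.0416667° lat → SW at lon -2°, lat 4.45833°.
Cell spans 0.0833333° lon × 0.0416667° lat. Centre is SW corner plus half of each.
latitude 4.4792, longitude -1.9583.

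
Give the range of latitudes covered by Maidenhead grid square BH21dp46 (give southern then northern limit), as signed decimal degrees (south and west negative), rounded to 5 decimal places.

Field B=1, H=7: +1·20° lon, +7·10° lat → SW at lon -160°, lat -20°.
Square 2, 1: +2·2° lon, +1·1° lat → SW at lon -156°, lat -19°.
Subsquare d=3, p=15: +3·0.0833333° lon, +15·0.0416667° lat → SW at lon -155.75°, lat -18.375°.
Extended square 4, 6: +4·0.00833333° lon, +6·0.00416667° lat → SW at lon -155.717°, lat -18.35°.
Cell spans 0.00833333° lon × 0.00416667° lat.
south -18.35000, north -18.34583.

-18.35000, -18.34583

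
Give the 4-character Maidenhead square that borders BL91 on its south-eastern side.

CL00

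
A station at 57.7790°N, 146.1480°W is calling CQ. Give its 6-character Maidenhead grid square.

BO67ws

Add 180° to longitude and 90° to latitude: 33.8520, 147.7790.
Field: 33.8520/20 → 1 → B, 147.7790/10 → 14 → O; chars BO.
Square: 13.8520/2 → 6, 7.7790/1 → 7; chars 67.
Subsquare: 1.8520/0.0833333 → 22 → w, 0.7790/0.0416667 → 18 → s; chars ws.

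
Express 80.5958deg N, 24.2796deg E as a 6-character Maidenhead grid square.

Shift to the Maidenhead origin (180°W, 90°S): lon 204.2796, lat 170.5958.
Field: 204.2796/20 → 10 → K, 170.5958/10 → 17 → R; chars KR.
Square: 4.2796/2 → 2, 0.5958/1 → 0; chars 20.
Subsquare: 0.2796/0.0833333 → 3 → d, 0.5958/0.0416667 → 14 → o; chars do.

KR20do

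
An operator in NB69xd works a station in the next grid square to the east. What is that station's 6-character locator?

NB79ad

Longitude subsquare x = 23; +1 → 24, wraps to 0 = a, carry into square.
Longitude square 6; +1 → 7.
The latitude characters are unchanged.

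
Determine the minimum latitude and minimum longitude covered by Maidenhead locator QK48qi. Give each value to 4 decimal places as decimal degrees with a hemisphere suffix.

18.3333° N, 149.3333° E

Field Q=16, K=10: +16·20° lon, +10·10° lat → SW at lon 140°, lat 10°.
Square 4, 8: +4·2° lon, +8·1° lat → SW at lon 148°, lat 18°.
Subsquare q=16, i=8: +16·0.0833333° lon, +8·0.0416667° lat → SW at lon 149.333°, lat 18.3333°.
latitude 18.3333° N, longitude 149.3333° E.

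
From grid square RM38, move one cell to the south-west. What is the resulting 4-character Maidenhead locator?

RM27

Longitude square 3; −1 → 2.
Latitude square 8; −1 → 7.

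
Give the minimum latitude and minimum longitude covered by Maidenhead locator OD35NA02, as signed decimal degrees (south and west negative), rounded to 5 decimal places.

Field O=14, D=3: +14·20° lon, +3·10° lat → SW at lon 100°, lat -60°.
Square 3, 5: +3·2° lon, +5·1° lat → SW at lon 106°, lat -55°.
Subsquare n=13, a=0: +13·0.0833333° lon, +0·0.0416667° lat → SW at lon 107.083°, lat -55°.
Extended square 0, 2: +0·0.00833333° lon, +2·0.00416667° lat → SW at lon 107.083°, lat -54.9917°.
latitude -54.99167, longitude 107.08333.

-54.99167, 107.08333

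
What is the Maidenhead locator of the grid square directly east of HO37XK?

Longitude subsquare x = 23; +1 → 24, wraps to 0 = a, carry into square.
Longitude square 3; +1 → 4.
The latitude characters are unchanged.

HO47ak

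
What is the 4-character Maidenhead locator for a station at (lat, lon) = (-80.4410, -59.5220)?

GA09

Shift to the Maidenhead origin (180°W, 90°S): lon 120.48, lat 9.56.
Field: lon ⌊120.48/20⌋ = 6 → G; lat ⌊9.56/10⌋ = 0 → A.
Square: lon ⌊0.48/2⌋ = 0; lat ⌊9.56/1⌋ = 9.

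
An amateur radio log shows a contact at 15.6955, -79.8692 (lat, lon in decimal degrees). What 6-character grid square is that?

Shift to the Maidenhead origin (180°W, 90°S): lon 100.1308, lat 105.6955.
Field: lon ⌊100.1308/20⌋ = 5 → F; lat ⌊105.6955/10⌋ = 10 → K.
Square: lon ⌊0.1308/2⌋ = 0; lat ⌊5.6955/1⌋ = 5.
Subsquare: lon ⌊0.1308/0.0833333⌋ = 1 → b; lat ⌊0.6955/0.0416667⌋ = 16 → q.

FK05bq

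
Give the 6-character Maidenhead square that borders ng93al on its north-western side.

Longitude subsquare a = 0; −1 → -1, wraps to 23 = x, carry into square.
Longitude square 9; −1 → 8.
Latitude subsquare l = 11; +1 → 12 = m.

NG83xm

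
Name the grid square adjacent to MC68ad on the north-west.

MC58xe

Longitude subsquare a = 0; −1 → -1, wraps to 23 = x, carry into square.
Longitude square 6; −1 → 5.
Latitude subsquare d = 3; +1 → 4 = e.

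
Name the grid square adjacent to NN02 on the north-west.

MN93

Longitude square 0; −1 → -1, wraps to 9, carry into field.
Longitude field N = 13; −1 → 12 = M.
Latitude square 2; +1 → 3.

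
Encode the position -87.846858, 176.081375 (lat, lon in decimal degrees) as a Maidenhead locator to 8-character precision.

Shift to the Maidenhead origin (180°W, 90°S): lon 356.08137, lat 2.15314.
Field: 356.08137/20 → 17 → R, 2.15314/10 → 0 → A; chars RA.
Square: 16.08137/2 → 8, 2.15314/1 → 2; chars 82.
Subsquare: 0.08137/0.0833333 → 0 → a, 0.15314/0.0416667 → 3 → d; chars ad.
Extended square: 0.08137/0.00833333 → 9, 0.02814/0.00416667 → 6; chars 96.

RA82ad96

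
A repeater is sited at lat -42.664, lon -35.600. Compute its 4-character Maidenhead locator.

Add 180° to longitude and 90° to latitude: 144.40, 47.34.
Field: lon ⌊144.40/20⌋ = 7 → H; lat ⌊47.34/10⌋ = 4 → E.
Square: lon ⌊4.40/2⌋ = 2; lat ⌊7.34/1⌋ = 7.

HE27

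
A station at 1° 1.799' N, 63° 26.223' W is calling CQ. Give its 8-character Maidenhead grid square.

Offset from 180°W / 90°S: lon 116.56295°, lat 91.02998°.
Field: lon ⌊116.56295/20⌋ = 5 → F; lat ⌊91.02998/10⌋ = 9 → J.
Square: lon ⌊16.56295/2⌋ = 8; lat ⌊1.02998/1⌋ = 1.
Subsquare: lon ⌊0.56295/0.0833333⌋ = 6 → g; lat ⌊0.02998/0.0416667⌋ = 0 → a.
Extended square: lon ⌊0.06295/0.00833333⌋ = 7; lat ⌊0.02998/0.00416667⌋ = 7.

FJ81ga77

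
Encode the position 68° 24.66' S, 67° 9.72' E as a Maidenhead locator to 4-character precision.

Offset from 180°W / 90°S: lon 247.16°, lat 21.59°.
Field: lon ⌊247.16/20⌋ = 12 → M; lat ⌊21.59/10⌋ = 2 → C.
Square: lon ⌊7.16/2⌋ = 3; lat ⌊1.59/1⌋ = 1.

MC31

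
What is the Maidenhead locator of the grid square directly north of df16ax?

DF17aa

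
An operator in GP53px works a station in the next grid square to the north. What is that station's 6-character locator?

GP54pa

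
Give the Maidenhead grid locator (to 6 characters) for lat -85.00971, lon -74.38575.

FA24tx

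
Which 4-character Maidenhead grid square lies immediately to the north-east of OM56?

OM67

Longitude square 5; +1 → 6.
Latitude square 6; +1 → 7.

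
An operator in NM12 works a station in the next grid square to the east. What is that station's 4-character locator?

NM22

Longitude square 1; +1 → 2.
The latitude characters are unchanged.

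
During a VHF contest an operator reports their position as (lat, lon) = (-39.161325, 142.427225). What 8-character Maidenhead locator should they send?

Add 180° to longitude and 90° to latitude: 322.42723, 50.83868.
Field (20°×10°, letters A–R): 322.42723/20 → 16 → Q, 50.83868/10 → 5 → F; chars QF.
Square (2°×1°, digits 0–9): 2.42723/2 → 1, 0.83868/1 → 0; chars 10.
Subsquare (5′×2.5′, letters a–x): 0.42723/0.0833333 → 5 → f, 0.83868/0.0416667 → 20 → u; chars fu.
Extended square (30″×15″, digits 0–9): 0.01056/0.00833333 → 1, 0.00534/0.00416667 → 1; chars 11.

QF10fu11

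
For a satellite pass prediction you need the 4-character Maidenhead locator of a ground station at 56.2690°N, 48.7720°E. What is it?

LO46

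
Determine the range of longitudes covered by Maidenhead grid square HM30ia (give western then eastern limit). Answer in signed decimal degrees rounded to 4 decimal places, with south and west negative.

-33.3333, -33.2500

Field H=7, M=12: +7·20° lon, +12·10° lat → SW at lon -40°, lat 30°.
Square 3, 0: +3·2° lon, +0·1° lat → SW at lon -34°, lat 30°.
Subsquare i=8, a=0: +8·0.0833333° lon, +0·0.0416667° lat → SW at lon -33.3333°, lat 30°.
Cell spans 0.0833333° lon × 0.0416667° lat.
west -33.3333, east -33.2500.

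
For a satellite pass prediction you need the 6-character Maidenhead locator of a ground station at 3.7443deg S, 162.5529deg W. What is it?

Add 180° to longitude and 90° to latitude: 17.4471, 86.2557.
Field: 17.4471/20 → 0 → A, 86.2557/10 → 8 → I; chars AI.
Square: 17.4471/2 → 8, 6.2557/1 → 6; chars 86.
Subsquare: 1.4471/0.0833333 → 17 → r, 0.2557/0.0416667 → 6 → g; chars rg.

AI86rg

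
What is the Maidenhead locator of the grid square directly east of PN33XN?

Longitude subsquare x = 23; +1 → 24, wraps to 0 = a, carry into square.
Longitude square 3; +1 → 4.
The latitude characters are unchanged.

PN43an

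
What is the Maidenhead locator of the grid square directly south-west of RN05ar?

Longitude subsquare a = 0; −1 → -1, wraps to 23 = x, carry into square.
Longitude square 0; −1 → -1, wraps to 9, carry into field.
Longitude field R = 17; −1 → 16 = Q.
Latitude subsquare r = 17; −1 → 16 = q.

QN95xq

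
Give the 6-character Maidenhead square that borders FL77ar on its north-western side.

FL67xs

Longitude subsquare a = 0; −1 → -1, wraps to 23 = x, carry into square.
Longitude square 7; −1 → 6.
Latitude subsquare r = 17; +1 → 18 = s.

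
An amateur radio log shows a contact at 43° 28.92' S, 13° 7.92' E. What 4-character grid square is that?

JE66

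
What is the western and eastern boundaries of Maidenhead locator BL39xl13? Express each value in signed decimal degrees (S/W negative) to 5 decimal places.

Field B=1, L=11: +1·20° lon, +11·10° lat → SW at lon -160°, lat 20°.
Square 3, 9: +3·2° lon, +9·1° lat → SW at lon -154°, lat 29°.
Subsquare x=23, l=11: +23·0.0833333° lon, +11·0.0416667° lat → SW at lon -152.083°, lat 29.4583°.
Extended square 1, 3: +1·0.00833333° lon, +3·0.00416667° lat → SW at lon -152.075°, lat 29.4708°.
Cell spans 0.00833333° lon × 0.00416667° lat.
west -152.07500, east -152.06667.

-152.07500, -152.06667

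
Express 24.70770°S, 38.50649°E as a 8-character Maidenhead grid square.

KG95gh00

Add 180° to longitude and 90° to latitude: 218.50649, 65.29230.
Field (20°×10°, letters A–R): 218.50649/20 → 10 → K, 65.29230/10 → 6 → G; chars KG.
Square (2°×1°, digits 0–9): 18.50649/2 → 9, 5.29230/1 → 5; chars 95.
Subsquare (5′×2.5′, letters a–x): 0.50649/0.0833333 → 6 → g, 0.29230/0.0416667 → 7 → h; chars gh.
Extended square (30″×15″, digits 0–9): 0.00649/0.00833333 → 0, 0.00063/0.00416667 → 0; chars 00.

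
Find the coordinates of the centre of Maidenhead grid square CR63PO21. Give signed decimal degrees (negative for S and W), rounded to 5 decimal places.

83.58958, -126.72917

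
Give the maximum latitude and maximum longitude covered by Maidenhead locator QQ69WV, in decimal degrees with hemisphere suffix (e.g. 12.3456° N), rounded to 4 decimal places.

79.9167° N, 153.9167° E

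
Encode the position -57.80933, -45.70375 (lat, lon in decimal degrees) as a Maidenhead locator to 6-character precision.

GD72de

Offset from 180°W / 90°S: lon 134.2962°, lat 32.1907°.
Field: 134.2962/20 → 6 → G, 32.1907/10 → 3 → D; chars GD.
Square: 14.2962/2 → 7, 2.1907/1 → 2; chars 72.
Subsquare: 0.2962/0.0833333 → 3 → d, 0.1907/0.0416667 → 4 → e; chars de.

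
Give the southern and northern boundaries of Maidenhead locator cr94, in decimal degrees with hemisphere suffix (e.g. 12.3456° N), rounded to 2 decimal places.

Field C=2, R=17: +2·20° lon, +17·10° lat → SW at lon -140°, lat 80°.
Square 9, 4: +9·2° lon, +4·1° lat → SW at lon -122°, lat 84°.
Cell spans 2° lon × 1° lat.
south 84.00° N, north 85.00° N.

84.00° N, 85.00° N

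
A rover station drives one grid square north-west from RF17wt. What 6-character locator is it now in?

RF17vu

Longitude subsquare w = 22; −1 → 21 = v.
Latitude subsquare t = 19; +1 → 20 = u.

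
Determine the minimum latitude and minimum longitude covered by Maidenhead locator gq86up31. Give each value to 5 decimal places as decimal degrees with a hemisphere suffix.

76.62917° N, 42.30833° W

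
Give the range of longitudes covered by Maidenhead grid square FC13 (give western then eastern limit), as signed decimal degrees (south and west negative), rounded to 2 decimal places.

Field F=5, C=2: +5·20° lon, +2·10° lat → SW at lon -80°, lat -70°.
Square 1, 3: +1·2° lon, +3·1° lat → SW at lon -78°, lat -67°.
Cell spans 2° lon × 1° lat.
west -78.00, east -76.00.

-78.00, -76.00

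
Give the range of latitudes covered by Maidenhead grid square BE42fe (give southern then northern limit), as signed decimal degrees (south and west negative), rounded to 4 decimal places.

Field B=1, E=4: +1·20° lon, +4·10° lat → SW at lon -160°, lat -50°.
Square 4, 2: +4·2° lon, +2·1° lat → SW at lon -152°, lat -48°.
Subsquare f=5, e=4: +5·0.0833333° lon, +4·0.0416667° lat → SW at lon -151.583°, lat -47.8333°.
Cell spans 0.0833333° lon × 0.0416667° lat.
south -47.8333, north -47.7917.

-47.8333, -47.7917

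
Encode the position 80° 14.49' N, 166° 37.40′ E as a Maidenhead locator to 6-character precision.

RR30hf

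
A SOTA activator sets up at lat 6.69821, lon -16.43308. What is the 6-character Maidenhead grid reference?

IJ16sq

Offset from 180°W / 90°S: lon 163.5669°, lat 96.6982°.
Field: lon ⌊163.5669/20⌋ = 8 → I; lat ⌊96.6982/10⌋ = 9 → J.
Square: lon ⌊3.5669/2⌋ = 1; lat ⌊6.6982/1⌋ = 6.
Subsquare: lon ⌊1.5669/0.0833333⌋ = 18 → s; lat ⌊0.6982/0.0416667⌋ = 16 → q.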